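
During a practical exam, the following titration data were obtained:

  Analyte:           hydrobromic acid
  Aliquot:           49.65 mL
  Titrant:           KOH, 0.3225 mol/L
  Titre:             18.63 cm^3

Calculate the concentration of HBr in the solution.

0.1210 mol/L

HBr + KOH → KBr + H2O
n(KOH) = 0.01863 L × 0.3225 mol/L = 6.008 × 10^-3 mol
n(HBr) = 6.008 × 10^-3 mol (1:1 mole ratio)
[HBr] = 6.008 × 10^-3 mol / 0.04965 L = 0.1210 mol/L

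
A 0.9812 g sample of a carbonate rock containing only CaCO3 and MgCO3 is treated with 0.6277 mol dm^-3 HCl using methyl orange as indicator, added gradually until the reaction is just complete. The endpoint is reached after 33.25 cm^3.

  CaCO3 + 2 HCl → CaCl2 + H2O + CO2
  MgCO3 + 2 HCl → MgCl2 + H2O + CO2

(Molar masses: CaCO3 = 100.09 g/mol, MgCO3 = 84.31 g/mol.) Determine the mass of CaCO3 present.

n(HCl) = 0.03325 × 0.6277 = 0.02087 mol
Let x = n(CaCO3), y = n(MgCO3).
Titrant: 2x + 2y = 0.02087;  mass: 100.09x + 84.31y = 0.9812
Solving, x = 6.425 × 10^-3 mol, y = 4.011 × 10^-3 mol
mass of CaCO3 = 6.425 × 10^-3 × 100.09 = 0.6430 g

0.6430 g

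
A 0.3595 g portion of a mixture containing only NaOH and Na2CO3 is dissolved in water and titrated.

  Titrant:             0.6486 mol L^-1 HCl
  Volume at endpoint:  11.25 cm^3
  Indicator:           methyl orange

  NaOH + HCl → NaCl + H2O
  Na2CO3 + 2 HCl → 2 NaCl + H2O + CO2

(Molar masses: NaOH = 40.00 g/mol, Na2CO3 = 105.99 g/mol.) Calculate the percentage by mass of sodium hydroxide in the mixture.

n(HCl) = 0.01125 × 0.6486 = 7.297 × 10^-3 mol
Let x = n(NaOH), y = n(Na2CO3).
Titrant: 1x + 2y = 7.297 × 10^-3;  mass: 40.00x + 105.99y = 0.3595
Solving, x = 2.092 × 10^-3 mol, y = 2.602 × 10^-3 mol
mass of NaOH = 2.092 × 10^-3 × 40.00 = 0.08370 g
% NaOH = 0.08370 / 0.3595 × 100 = 23.28 %

23.28 %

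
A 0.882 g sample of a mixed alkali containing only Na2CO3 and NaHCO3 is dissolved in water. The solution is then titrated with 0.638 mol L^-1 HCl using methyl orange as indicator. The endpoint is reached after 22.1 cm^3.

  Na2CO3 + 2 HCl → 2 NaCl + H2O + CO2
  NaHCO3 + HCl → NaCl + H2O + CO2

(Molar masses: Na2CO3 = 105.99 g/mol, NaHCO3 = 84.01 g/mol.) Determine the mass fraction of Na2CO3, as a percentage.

58.6 %

n(HCl) = 0.0221 × 0.638 = 0.0141 mol
Let x = n(Na2CO3), y = n(NaHCO3).
Titrant: 2x + 1y = 0.0141;  mass: 105.99x + 84.01y = 0.882
Solving, x = 4.88 × 10^-3 mol, y = 4.35 × 10^-3 mol
mass of Na2CO3 = 4.88 × 10^-3 × 105.99 = 0.517 g
% Na2CO3 = 0.517 / 0.882 × 100 = 58.6 %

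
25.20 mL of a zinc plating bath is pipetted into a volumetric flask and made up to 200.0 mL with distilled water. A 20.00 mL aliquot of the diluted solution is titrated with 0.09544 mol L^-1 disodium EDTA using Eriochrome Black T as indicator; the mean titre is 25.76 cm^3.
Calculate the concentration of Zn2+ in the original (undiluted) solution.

Zn^2+ + EDTA^4- → [Zn(EDTA)]^2-
n(EDTA) = 0.02576 × 0.09544 = 2.459 × 10^-3 mol
n(Zn2+) in the aliquot = 2.459 × 10^-3 mol (1:1 ratio)
[Zn2+]_dilute = 2.459 × 10^-3 / 0.02000 = 0.1229 mol/L
Dilution factor = 200.0 / 25.20 = 7.937
[Zn2+]_stock = 0.1229 × 7.937 = 0.9756 mol/L

0.9756 mol/L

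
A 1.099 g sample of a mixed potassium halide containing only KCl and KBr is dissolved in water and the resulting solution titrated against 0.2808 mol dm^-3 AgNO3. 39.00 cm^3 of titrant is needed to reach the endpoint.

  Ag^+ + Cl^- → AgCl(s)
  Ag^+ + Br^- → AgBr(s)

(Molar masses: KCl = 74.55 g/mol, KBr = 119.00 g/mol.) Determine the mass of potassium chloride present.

n(AgNO3) = 0.03900 × 0.2808 = 0.01095 mol
Let x = n(KCl), y = n(KBr).
Titrant: 1x + 1y = 0.01095;  mass: 74.55x + 119.00y = 1.099
Solving, x = 4.594 × 10^-3 mol, y = 6.357 × 10^-3 mol
mass of KCl = 4.594 × 10^-3 × 74.55 = 0.3425 g

0.3425 g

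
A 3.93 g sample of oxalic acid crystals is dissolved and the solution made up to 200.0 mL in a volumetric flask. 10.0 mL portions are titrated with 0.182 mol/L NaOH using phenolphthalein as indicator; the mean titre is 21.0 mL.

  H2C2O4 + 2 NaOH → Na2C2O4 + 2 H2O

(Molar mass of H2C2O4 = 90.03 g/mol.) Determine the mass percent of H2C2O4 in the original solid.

n(NaOH) per titration = 0.0210 × 0.182 = 3.82 × 10^-3 mol
From the 1:2 ratio, n(H2C2O4) in each aliquot = 1/2 × 3.82 × 10^-3 = 1.91 × 10^-3 mol
n(H2C2O4) in the whole flask = 1.91 × 10^-3 × 200.0/10.0 = 0.0382 mol
mass of H2C2O4 = 0.0382 × 90.03 = 3.44 g
% H2C2O4 = 3.44 / 3.93 × 100 = 87.6 %

87.6 %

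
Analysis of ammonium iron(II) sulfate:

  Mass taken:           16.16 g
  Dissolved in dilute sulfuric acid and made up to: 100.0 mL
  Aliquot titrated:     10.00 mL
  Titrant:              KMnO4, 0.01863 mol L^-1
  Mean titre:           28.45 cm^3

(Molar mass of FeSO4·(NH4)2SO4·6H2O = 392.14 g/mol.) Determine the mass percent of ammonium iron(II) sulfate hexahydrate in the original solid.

MnO4^- + 5 Fe^2+ + 8 H^+ → Mn^2+ + 5 Fe^3+ + 4 H2O
n(KMnO4) per titration = 0.02845 × 0.01863 = 5.300 × 10^-4 mol
From the 5:1 ratio, n(FeSO4·(NH4)2SO4·6H2O) in each aliquot = 5/1 × 5.300 × 10^-4 = 2.650 × 10^-3 mol
n(FeSO4·(NH4)2SO4·6H2O) in the whole flask = 2.650 × 10^-3 × 100.0/10.00 = 0.02650 mol
mass of FeSO4·(NH4)2SO4·6H2O = 0.02650 × 392.14 = 10.39 g
% FeSO4·(NH4)2SO4·6H2O = 10.39 / 16.16 × 100 = 64.31 %

64.31 %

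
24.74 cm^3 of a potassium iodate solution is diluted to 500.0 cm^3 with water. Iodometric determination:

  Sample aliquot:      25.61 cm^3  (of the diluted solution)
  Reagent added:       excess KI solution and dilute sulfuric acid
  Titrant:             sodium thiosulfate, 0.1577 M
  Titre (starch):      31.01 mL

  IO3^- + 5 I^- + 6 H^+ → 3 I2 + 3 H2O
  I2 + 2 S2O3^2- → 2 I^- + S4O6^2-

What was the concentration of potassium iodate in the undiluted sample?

n(S2O3^2-) = 0.03101 × 0.1577 = 4.890 × 10^-3 mol
n(I2) = n(S2O3^2-)/2 = 2.445 × 10^-3 mol
From the 1:3 ratio, n(IO3^-) in the aliquot = 1/3 × 2.445 × 10^-3 = 8.150 × 10^-4 mol
[IO3^-]_dilute = 8.150 × 10^-4 / 0.02561 = 0.03183 mol/L
[IO3^-]_original = 0.03183 × 500.0/24.74 = 0.6432 mol/L

0.6432 M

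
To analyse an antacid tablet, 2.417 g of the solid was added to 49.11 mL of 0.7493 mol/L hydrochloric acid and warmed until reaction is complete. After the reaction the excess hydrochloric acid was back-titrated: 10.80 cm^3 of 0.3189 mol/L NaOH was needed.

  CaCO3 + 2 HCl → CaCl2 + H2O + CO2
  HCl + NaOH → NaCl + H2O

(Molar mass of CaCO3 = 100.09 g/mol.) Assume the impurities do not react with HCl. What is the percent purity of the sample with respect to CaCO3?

n(HCl) added = 0.04911 × 0.7493 = 0.03680 mol
n(NaOH) used in back-titration = 0.01080 × 0.3189 = 3.444 × 10^-3 mol
n(HCl) left over = 3.444 × 10^-3 mol (1:1 ratio)
n(HCl) consumed by analyte = 0.03680 − 3.444 × 10^-3 = 0.03335 mol
From the 1:2 ratio, n(CaCO3) = 1/2 × 0.03335 = 0.01668 mol
mass of CaCO3 = 0.01668 × 100.09 = 1.669 g
% CaCO3 = 1.669 / 2.417 × 100 = 69.06 %

69.06 %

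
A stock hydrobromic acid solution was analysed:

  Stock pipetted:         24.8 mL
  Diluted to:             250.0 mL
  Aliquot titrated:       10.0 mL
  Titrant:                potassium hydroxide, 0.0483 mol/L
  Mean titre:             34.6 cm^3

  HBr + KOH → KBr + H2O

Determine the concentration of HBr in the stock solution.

n(KOH) = 0.0346 × 0.0483 = 1.67 × 10^-3 mol
n(HBr) in the aliquot = 1.67 × 10^-3 mol (1:1 ratio)
[HBr]_dilute = 1.67 × 10^-3 / 0.0100 = 0.167 mol/L
Dilution factor = 250.0 / 24.8 = 10.08
[HBr]_stock = 0.167 × 10.08 = 1.68 mol/L

1.68 mol/L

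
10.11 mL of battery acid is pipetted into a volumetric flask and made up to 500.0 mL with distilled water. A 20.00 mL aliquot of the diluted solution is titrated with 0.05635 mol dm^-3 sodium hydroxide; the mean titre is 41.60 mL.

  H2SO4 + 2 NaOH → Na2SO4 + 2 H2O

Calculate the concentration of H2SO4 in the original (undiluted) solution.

2.898 mol/L

n(NaOH) = 0.04160 × 0.05635 = 2.344 × 10^-3 mol
From the 1:2 ratio, n(H2SO4) in the aliquot = 1/2 × 2.344 × 10^-3 = 1.172 × 10^-3 mol
[H2SO4]_dilute = 1.172 × 10^-3 / 0.02000 = 0.05860 mol/L
Dilution factor = 500.0 / 10.11 = 49.46
[H2SO4]_stock = 0.05860 × 49.46 = 2.898 mol/L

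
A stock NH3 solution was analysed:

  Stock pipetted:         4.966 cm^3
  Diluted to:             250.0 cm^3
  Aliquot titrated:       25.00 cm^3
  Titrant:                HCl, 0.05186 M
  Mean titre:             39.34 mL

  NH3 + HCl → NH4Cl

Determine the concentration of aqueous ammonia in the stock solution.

4.108 M

n(HCl) = 0.03934 × 0.05186 = 2.040 × 10^-3 mol
n(NH3) in the aliquot = 2.040 × 10^-3 mol (1:1 ratio)
[NH3]_dilute = 2.040 × 10^-3 / 0.02500 = 0.08161 mol/L
Dilution factor = 250.0 / 4.966 = 50.34
[NH3]_stock = 0.08161 × 50.34 = 4.108 mol/L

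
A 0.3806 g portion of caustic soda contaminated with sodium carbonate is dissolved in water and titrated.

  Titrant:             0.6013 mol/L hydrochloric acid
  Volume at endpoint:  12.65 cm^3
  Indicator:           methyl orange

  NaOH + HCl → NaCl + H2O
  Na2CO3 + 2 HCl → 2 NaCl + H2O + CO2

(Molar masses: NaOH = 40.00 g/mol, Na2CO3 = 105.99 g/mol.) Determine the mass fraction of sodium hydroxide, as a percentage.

18.20 %

n(HCl) = 0.01265 × 0.6013 = 7.606 × 10^-3 mol
Let x = n(NaOH), y = n(Na2CO3).
Titrant: 1x + 2y = 7.606 × 10^-3;  mass: 40.00x + 105.99y = 0.3806
Solving, x = 1.732 × 10^-3 mol, y = 2.937 × 10^-3 mol
mass of NaOH = 1.732 × 10^-3 × 40.00 = 0.06927 g
% NaOH = 0.06927 / 0.3806 × 100 = 18.20 %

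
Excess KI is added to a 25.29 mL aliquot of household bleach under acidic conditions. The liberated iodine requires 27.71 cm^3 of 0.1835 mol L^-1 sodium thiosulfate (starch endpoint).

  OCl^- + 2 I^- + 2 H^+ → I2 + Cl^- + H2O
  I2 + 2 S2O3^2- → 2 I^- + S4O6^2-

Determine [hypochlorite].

n(S2O3^2-) = 0.02771 × 0.1835 = 5.085 × 10^-3 mol
n(I2) = n(S2O3^2-)/2 = 2.542 × 10^-3 mol
n(OCl^-) in the aliquot = 2.542 × 10^-3 mol (1:1 ratio)
[OCl^-] = 2.542 × 10^-3 / 0.02529 = 0.1005 mol/L

0.1005 mol/L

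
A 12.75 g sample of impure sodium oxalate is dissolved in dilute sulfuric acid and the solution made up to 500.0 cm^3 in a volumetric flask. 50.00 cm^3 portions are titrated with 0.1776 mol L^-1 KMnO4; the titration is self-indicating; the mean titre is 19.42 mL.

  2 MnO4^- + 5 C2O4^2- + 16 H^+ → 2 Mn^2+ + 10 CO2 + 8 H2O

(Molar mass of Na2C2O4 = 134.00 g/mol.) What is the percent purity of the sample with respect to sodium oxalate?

90.62 %

n(KMnO4) per titration = 0.01942 × 0.1776 = 3.449 × 10^-3 mol
From the 5:2 ratio, n(Na2C2O4) in each aliquot = 5/2 × 3.449 × 10^-3 = 8.622 × 10^-3 mol
n(Na2C2O4) in the whole flask = 8.622 × 10^-3 × 500.0/50.00 = 0.08622 mol
mass of Na2C2O4 = 0.08622 × 134.00 = 11.55 g
% Na2C2O4 = 11.55 / 12.75 × 100 = 90.62 %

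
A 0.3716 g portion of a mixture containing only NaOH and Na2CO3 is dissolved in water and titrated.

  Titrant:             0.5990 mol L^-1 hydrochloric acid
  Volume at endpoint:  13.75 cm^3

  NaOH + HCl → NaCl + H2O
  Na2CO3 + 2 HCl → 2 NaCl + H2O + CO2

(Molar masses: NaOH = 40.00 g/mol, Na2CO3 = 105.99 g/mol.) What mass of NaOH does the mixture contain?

0.1997 g

n(HCl) = 0.01375 × 0.5990 = 8.236 × 10^-3 mol
Let x = n(NaOH), y = n(Na2CO3).
Titrant: 1x + 2y = 8.236 × 10^-3;  mass: 40.00x + 105.99y = 0.3716
Solving, x = 4.993 × 10^-3 mol, y = 1.622 × 10^-3 mol
mass of NaOH = 4.993 × 10^-3 × 40.00 = 0.1997 g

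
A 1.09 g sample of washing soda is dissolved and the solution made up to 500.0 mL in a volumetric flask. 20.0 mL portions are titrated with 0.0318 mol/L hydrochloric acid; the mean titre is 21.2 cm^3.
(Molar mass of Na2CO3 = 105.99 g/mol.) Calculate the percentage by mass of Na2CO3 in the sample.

Na2CO3 + 2 HCl → 2 NaCl + H2O + CO2
n(HCl) per titration = 0.0212 × 0.0318 = 6.74 × 10^-4 mol
From the 1:2 ratio, n(Na2CO3) in each aliquot = 1/2 × 6.74 × 10^-4 = 3.37 × 10^-4 mol
n(Na2CO3) in the whole flask = 3.37 × 10^-4 × 500.0/20.0 = 8.43 × 10^-3 mol
mass of Na2CO3 = 8.43 × 10^-3 × 105.99 = 0.893 g
% Na2CO3 = 0.893 / 1.09 × 100 = 81.9 %

81.9 %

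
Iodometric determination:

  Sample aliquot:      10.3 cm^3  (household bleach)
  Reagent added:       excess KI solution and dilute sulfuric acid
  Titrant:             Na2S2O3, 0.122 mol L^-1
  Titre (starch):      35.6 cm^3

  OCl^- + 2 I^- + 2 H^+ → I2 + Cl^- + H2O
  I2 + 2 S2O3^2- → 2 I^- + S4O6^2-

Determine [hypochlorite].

0.211 mol/L

n(S2O3^2-) = 0.0356 × 0.122 = 4.34 × 10^-3 mol
n(I2) = n(S2O3^2-)/2 = 2.17 × 10^-3 mol
n(OCl^-) in the aliquot = 2.17 × 10^-3 mol (1:1 ratio)
[OCl^-] = 2.17 × 10^-3 / 0.0103 = 0.211 mol/L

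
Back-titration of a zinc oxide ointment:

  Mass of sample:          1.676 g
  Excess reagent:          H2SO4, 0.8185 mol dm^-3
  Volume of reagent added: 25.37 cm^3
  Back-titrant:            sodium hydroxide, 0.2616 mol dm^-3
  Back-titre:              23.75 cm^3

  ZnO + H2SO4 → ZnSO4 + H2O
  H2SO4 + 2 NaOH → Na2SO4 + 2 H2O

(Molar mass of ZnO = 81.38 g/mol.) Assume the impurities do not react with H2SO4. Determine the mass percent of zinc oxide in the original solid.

85.74 %

n(H2SO4) added = 0.02537 × 0.8185 = 0.02077 mol
n(NaOH) used in back-titration = 0.02375 × 0.2616 = 6.213 × 10^-3 mol
From the 1:2 ratio, n(H2SO4) left over = 1/2 × 6.213 × 10^-3 = 3.107 × 10^-3 mol
n(H2SO4) consumed by analyte = 0.02077 − 3.107 × 10^-3 = 0.01766 mol
n(ZnO) = 0.01766 mol (1:1 ratio)
mass of ZnO = 0.01766 × 81.38 = 1.437 g
% ZnO = 1.437 / 1.676 × 100 = 85.74 %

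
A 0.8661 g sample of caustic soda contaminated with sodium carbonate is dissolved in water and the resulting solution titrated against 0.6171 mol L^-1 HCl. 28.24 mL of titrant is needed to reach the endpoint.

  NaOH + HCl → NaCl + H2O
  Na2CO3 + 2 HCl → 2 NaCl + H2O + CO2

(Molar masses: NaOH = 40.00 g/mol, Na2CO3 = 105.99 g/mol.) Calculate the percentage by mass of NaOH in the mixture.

20.41 %

n(HCl) = 0.02824 × 0.6171 = 0.01743 mol
Let x = n(NaOH), y = n(Na2CO3).
Titrant: 1x + 2y = 0.01743;  mass: 40.00x + 105.99y = 0.8661
Solving, x = 4.420 × 10^-3 mol, y = 6.503 × 10^-3 mol
mass of NaOH = 4.420 × 10^-3 × 40.00 = 0.1768 g
% NaOH = 0.1768 / 0.8661 × 100 = 20.41 %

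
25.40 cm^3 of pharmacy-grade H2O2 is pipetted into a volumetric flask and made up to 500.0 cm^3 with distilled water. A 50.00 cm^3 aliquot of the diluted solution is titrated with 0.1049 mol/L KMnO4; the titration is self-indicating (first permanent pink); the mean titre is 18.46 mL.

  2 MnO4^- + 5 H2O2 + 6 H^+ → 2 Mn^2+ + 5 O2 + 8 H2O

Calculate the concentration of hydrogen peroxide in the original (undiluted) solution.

n(KMnO4) = 0.01846 × 0.1049 = 1.936 × 10^-3 mol
From the 5:2 ratio, n(H2O2) in the aliquot = 5/2 × 1.936 × 10^-3 = 4.841 × 10^-3 mol
[H2O2]_dilute = 4.841 × 10^-3 / 0.05000 = 0.09682 mol/L
Dilution factor = 500.0 / 25.40 = 19.69
[H2O2]_stock = 0.09682 × 19.69 = 1.906 mol/L

1.906 mol/L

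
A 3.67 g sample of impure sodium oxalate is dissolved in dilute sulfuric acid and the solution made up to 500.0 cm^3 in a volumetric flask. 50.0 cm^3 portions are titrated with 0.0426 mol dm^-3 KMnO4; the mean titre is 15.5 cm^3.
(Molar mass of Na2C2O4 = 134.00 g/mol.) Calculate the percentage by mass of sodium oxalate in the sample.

60.3 %

2 MnO4^- + 5 C2O4^2- + 16 H^+ → 2 Mn^2+ + 10 CO2 + 8 H2O
n(KMnO4) per titration = 0.0155 × 0.0426 = 6.60 × 10^-4 mol
From the 5:2 ratio, n(Na2C2O4) in each aliquot = 5/2 × 6.60 × 10^-4 = 1.65 × 10^-3 mol
n(Na2C2O4) in the whole flask = 1.65 × 10^-3 × 500.0/50.0 = 0.0165 mol
mass of Na2C2O4 = 0.0165 × 134.00 = 2.21 g
% Na2C2O4 = 2.21 / 3.67 × 100 = 60.3 %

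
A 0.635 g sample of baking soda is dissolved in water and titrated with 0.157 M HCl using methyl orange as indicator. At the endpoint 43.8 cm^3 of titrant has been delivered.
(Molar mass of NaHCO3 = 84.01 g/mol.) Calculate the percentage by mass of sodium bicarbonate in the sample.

NaHCO3 + HCl → NaCl + H2O + CO2
n(HCl) = 0.0438 L × 0.157 mol/L = 6.88 × 10^-3 mol
n(NaHCO3) = 6.88 × 10^-3 mol (1:1 ratio)
mass of NaHCO3 = 6.88 × 10^-3 × 84.01 g/mol = 0.578 g
% NaHCO3 = 0.578 / 0.635 × 100 = 91.0 %

91.0 %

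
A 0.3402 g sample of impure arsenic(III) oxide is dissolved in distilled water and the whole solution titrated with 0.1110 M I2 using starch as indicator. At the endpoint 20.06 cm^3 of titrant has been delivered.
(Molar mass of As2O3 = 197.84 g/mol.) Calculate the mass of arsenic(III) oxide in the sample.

0.2203 g

As2O3 + 2 I2 + 2 H2O → As2O5 + 4 HI
n(I2) = 0.02006 L × 0.1110 mol/L = 2.227 × 10^-3 mol
From the 1:2 ratio, n(As2O3) = 1/2 × 2.227 × 10^-3 = 1.113 × 10^-3 mol
mass of As2O3 = 1.113 × 10^-3 × 197.84 g/mol = 0.2203 g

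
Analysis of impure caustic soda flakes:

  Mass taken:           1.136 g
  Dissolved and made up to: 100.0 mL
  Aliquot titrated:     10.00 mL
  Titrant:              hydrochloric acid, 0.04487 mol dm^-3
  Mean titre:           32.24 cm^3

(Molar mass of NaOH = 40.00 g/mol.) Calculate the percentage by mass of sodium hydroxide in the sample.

50.94 %

NaOH + HCl → NaCl + H2O
n(HCl) per titration = 0.03224 × 0.04487 = 1.447 × 10^-3 mol
n(NaOH) in each aliquot = 1.447 × 10^-3 mol (1:1 ratio)
n(NaOH) in the whole flask = 1.447 × 10^-3 × 100.0/10.00 = 0.01447 mol
mass of NaOH = 0.01447 × 40.00 = 0.5786 g
% NaOH = 0.5786 / 1.136 × 100 = 50.94 %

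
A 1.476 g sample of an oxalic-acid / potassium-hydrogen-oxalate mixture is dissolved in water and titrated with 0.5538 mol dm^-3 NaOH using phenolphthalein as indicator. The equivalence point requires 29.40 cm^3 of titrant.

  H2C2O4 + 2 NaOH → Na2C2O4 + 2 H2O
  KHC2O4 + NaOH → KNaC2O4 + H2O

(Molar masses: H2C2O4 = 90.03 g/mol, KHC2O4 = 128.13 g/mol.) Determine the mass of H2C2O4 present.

n(NaOH) = 0.02940 × 0.5538 = 0.01628 mol
Let x = n(H2C2O4), y = n(KHC2O4).
Titrant: 2x + 1y = 0.01628;  mass: 90.03x + 128.13y = 1.476
Solving, x = 3.671 × 10^-3 mol, y = 8.940 × 10^-3 mol
mass of H2C2O4 = 3.671 × 10^-3 × 90.03 = 0.3305 g

0.3305 g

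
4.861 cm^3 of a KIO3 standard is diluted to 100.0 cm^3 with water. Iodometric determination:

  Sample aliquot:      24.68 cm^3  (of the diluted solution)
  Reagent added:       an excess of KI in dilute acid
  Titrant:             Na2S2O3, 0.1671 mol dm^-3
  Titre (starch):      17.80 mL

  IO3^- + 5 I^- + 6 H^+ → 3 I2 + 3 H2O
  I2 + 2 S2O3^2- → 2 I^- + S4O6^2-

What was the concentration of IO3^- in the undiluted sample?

n(S2O3^2-) = 0.01780 × 0.1671 = 2.974 × 10^-3 mol
n(I2) = n(S2O3^2-)/2 = 1.487 × 10^-3 mol
From the 1:3 ratio, n(IO3^-) in the aliquot = 1/3 × 1.487 × 10^-3 = 4.957 × 10^-4 mol
[IO3^-]_dilute = 4.957 × 10^-4 / 0.02468 = 0.02009 mol/L
[IO3^-]_original = 0.02009 × 100.0/4.861 = 0.4132 mol/L

0.4132 mol/L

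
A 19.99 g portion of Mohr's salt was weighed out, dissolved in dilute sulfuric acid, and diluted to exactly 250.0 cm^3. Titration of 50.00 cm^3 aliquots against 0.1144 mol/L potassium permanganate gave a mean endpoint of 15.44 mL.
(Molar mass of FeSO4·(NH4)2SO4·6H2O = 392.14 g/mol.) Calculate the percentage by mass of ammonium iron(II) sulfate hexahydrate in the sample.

MnO4^- + 5 Fe^2+ + 8 H^+ → Mn^2+ + 5 Fe^3+ + 4 H2O
n(KMnO4) per titration = 0.01544 × 0.1144 = 1.766 × 10^-3 mol
From the 5:1 ratio, n(FeSO4·(NH4)2SO4·6H2O) in each aliquot = 5/1 × 1.766 × 10^-3 = 8.832 × 10^-3 mol
n(FeSO4·(NH4)2SO4·6H2O) in the whole flask = 8.832 × 10^-3 × 250.0/50.00 = 0.04416 mol
mass of FeSO4·(NH4)2SO4·6H2O = 0.04416 × 392.14 = 17.32 g
% FeSO4·(NH4)2SO4·6H2O = 17.32 / 19.99 × 100 = 86.62 %

86.62 %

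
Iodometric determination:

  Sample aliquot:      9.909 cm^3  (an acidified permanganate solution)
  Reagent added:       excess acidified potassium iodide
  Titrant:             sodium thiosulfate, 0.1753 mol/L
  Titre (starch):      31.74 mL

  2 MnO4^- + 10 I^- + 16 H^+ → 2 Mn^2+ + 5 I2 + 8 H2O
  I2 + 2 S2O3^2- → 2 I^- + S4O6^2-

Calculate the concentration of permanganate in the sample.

0.1123 mol/L

n(S2O3^2-) = 0.03174 × 0.1753 = 5.564 × 10^-3 mol
n(I2) = n(S2O3^2-)/2 = 2.782 × 10^-3 mol
From the 2:5 ratio, n(MnO4^-) in the aliquot = 2/5 × 2.782 × 10^-3 = 1.113 × 10^-3 mol
[MnO4^-] = 1.113 × 10^-3 / 0.009909 = 0.1123 mol/L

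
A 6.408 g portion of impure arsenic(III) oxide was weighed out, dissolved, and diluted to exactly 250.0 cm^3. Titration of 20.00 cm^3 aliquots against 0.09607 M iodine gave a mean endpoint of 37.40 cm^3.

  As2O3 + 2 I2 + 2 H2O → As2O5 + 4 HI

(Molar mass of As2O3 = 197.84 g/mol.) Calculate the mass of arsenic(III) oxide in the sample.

4.443 g

n(I2) per titration = 0.03740 × 0.09607 = 3.593 × 10^-3 mol
From the 1:2 ratio, n(As2O3) in each aliquot = 1/2 × 3.593 × 10^-3 = 1.797 × 10^-3 mol
n(As2O3) in the whole flask = 1.797 × 10^-3 × 250.0/20.00 = 0.02246 mol
mass of As2O3 = 0.02246 × 197.84 = 4.443 g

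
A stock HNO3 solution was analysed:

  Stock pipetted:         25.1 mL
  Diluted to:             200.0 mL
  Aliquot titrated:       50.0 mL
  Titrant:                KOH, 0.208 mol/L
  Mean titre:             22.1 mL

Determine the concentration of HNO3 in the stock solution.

HNO3 + KOH → KNO3 + H2O
n(KOH) = 0.0221 × 0.208 = 4.60 × 10^-3 mol
n(HNO3) in the aliquot = 4.60 × 10^-3 mol (1:1 ratio)
[HNO3]_dilute = 4.60 × 10^-3 / 0.0500 = 0.0919 mol/L
Dilution factor = 200.0 / 25.1 = 7.968
[HNO3]_stock = 0.0919 × 7.968 = 0.733 mol/L

0.733 mol/L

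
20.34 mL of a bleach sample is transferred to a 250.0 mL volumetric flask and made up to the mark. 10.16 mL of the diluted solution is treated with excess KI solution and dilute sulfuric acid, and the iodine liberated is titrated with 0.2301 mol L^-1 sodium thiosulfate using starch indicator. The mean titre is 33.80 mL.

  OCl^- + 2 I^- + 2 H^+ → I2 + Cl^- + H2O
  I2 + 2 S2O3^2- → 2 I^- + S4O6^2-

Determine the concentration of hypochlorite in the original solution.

4.704 mol/L

n(S2O3^2-) = 0.03380 × 0.2301 = 7.777 × 10^-3 mol
n(I2) = n(S2O3^2-)/2 = 3.889 × 10^-3 mol
n(OCl^-) in the aliquot = 3.889 × 10^-3 mol (1:1 ratio)
[OCl^-]_dilute = 3.889 × 10^-3 / 0.01016 = 0.3827 mol/L
[OCl^-]_original = 0.3827 × 250.0/20.34 = 4.704 mol/L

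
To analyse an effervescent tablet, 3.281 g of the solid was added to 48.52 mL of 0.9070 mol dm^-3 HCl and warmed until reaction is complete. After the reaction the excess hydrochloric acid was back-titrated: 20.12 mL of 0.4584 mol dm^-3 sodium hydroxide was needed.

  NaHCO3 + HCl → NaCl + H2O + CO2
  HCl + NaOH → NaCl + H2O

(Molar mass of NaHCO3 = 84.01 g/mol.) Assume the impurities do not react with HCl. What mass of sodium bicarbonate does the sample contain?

n(HCl) added = 0.04852 × 0.9070 = 0.04401 mol
n(NaOH) used in back-titration = 0.02012 × 0.4584 = 9.223 × 10^-3 mol
n(HCl) left over = 9.223 × 10^-3 mol (1:1 ratio)
n(HCl) consumed by analyte = 0.04401 − 9.223 × 10^-3 = 0.03478 mol
n(NaHCO3) = 0.03478 mol (1:1 ratio)
mass of NaHCO3 = 0.03478 × 84.01 = 2.922 g

2.922 g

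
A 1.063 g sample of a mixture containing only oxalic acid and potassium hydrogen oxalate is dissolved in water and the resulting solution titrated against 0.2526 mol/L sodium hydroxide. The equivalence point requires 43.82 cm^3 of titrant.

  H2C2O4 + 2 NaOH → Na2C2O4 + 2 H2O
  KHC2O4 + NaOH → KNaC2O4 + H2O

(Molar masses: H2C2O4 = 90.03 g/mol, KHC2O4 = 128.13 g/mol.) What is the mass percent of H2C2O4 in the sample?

n(NaOH) = 0.04382 × 0.2526 = 0.01107 mol
Let x = n(H2C2O4), y = n(KHC2O4).
Titrant: 2x + 1y = 0.01107;  mass: 90.03x + 128.13y = 1.063
Solving, x = 2.137 × 10^-3 mol, y = 6.795 × 10^-3 mol
mass of H2C2O4 = 2.137 × 10^-3 × 90.03 = 0.1924 g
% H2C2O4 = 0.1924 / 1.063 × 100 = 18.10 %

18.10 %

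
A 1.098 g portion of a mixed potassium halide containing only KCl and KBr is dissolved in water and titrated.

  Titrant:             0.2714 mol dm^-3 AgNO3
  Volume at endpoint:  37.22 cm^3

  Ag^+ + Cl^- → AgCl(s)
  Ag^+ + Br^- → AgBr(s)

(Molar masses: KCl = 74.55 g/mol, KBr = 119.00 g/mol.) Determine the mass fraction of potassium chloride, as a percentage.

15.90 %

n(AgNO3) = 0.03722 × 0.2714 = 0.01010 mol
Let x = n(KCl), y = n(KBr).
Titrant: 1x + 1y = 0.01010;  mass: 74.55x + 119.00y = 1.098
Solving, x = 2.341 × 10^-3 mol, y = 7.760 × 10^-3 mol
mass of KCl = 2.341 × 10^-3 × 74.55 = 0.1746 g
% KCl = 0.1746 / 1.098 × 100 = 15.90 %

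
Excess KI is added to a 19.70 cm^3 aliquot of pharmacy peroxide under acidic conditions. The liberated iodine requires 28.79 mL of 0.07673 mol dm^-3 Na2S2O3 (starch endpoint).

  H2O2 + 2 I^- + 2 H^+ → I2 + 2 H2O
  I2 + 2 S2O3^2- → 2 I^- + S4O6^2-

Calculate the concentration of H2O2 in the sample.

0.05607 mol/L

n(S2O3^2-) = 0.02879 × 0.07673 = 2.209 × 10^-3 mol
n(I2) = n(S2O3^2-)/2 = 1.105 × 10^-3 mol
n(H2O2) in the aliquot = 1.105 × 10^-3 mol (1:1 ratio)
[H2O2] = 1.105 × 10^-3 / 0.01970 = 0.05607 mol/L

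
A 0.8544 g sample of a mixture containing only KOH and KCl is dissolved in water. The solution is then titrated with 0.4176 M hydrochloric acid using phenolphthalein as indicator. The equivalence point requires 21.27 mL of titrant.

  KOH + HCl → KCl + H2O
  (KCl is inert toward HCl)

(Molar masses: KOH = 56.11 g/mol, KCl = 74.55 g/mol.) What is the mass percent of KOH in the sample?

58.33 %

n(HCl) = 0.02127 × 0.4176 = 8.882 × 10^-3 mol
Let x = n(KOH), y = n(KCl).
Titrant: 1x = 8.882 × 10^-3;  mass: 56.11x + 74.55y = 0.8544
Solving, x = 8.882 × 10^-3 mol, y = 4.775 × 10^-3 mol
mass of KOH = 8.882 × 10^-3 × 56.11 = 0.4984 g
% KOH = 0.4984 / 0.8544 × 100 = 58.33 %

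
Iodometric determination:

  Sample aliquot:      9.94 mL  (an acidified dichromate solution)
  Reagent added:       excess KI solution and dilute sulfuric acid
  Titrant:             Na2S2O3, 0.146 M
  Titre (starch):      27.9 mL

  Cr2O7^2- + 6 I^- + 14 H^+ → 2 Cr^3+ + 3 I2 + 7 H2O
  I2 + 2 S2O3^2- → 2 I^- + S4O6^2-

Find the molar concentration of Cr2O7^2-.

n(S2O3^2-) = 0.0279 × 0.146 = 4.07 × 10^-3 mol
n(I2) = n(S2O3^2-)/2 = 2.04 × 10^-3 mol
From the 1:3 ratio, n(Cr2O7^2-) in the aliquot = 1/3 × 2.04 × 10^-3 = 6.79 × 10^-4 mol
[Cr2O7^2-] = 6.79 × 10^-4 / 0.00994 = 0.0683 mol/L

0.0683 M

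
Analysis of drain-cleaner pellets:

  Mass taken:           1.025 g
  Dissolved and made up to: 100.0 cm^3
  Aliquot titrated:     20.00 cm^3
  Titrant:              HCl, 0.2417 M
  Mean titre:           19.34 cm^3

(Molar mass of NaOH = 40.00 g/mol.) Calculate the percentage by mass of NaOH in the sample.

91.21 %

NaOH + HCl → NaCl + H2O
n(HCl) per titration = 0.01934 × 0.2417 = 4.674 × 10^-3 mol
n(NaOH) in each aliquot = 4.674 × 10^-3 mol (1:1 ratio)
n(NaOH) in the whole flask = 4.674 × 10^-3 × 100.0/20.00 = 0.02337 mol
mass of NaOH = 0.02337 × 40.00 = 0.9349 g
% NaOH = 0.9349 / 1.025 × 100 = 91.21 %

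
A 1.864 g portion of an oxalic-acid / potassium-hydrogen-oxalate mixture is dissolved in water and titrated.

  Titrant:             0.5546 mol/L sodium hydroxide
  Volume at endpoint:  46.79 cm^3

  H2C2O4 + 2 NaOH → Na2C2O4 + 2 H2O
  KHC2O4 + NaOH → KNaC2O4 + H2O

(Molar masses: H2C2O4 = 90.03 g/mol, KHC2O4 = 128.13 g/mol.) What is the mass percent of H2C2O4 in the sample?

42.45 %

n(NaOH) = 0.04679 × 0.5546 = 0.02595 mol
Let x = n(H2C2O4), y = n(KHC2O4).
Titrant: 2x + 1y = 0.02595;  mass: 90.03x + 128.13y = 1.864
Solving, x = 8.789 × 10^-3 mol, y = 8.372 × 10^-3 mol
mass of H2C2O4 = 8.789 × 10^-3 × 90.03 = 0.7912 g
% H2C2O4 = 0.7912 / 1.864 × 100 = 42.45 %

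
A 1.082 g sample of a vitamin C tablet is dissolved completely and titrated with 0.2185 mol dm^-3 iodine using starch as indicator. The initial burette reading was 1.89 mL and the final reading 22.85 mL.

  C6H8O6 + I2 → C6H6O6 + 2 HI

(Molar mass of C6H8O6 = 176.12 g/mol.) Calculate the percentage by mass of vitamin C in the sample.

74.55 %

n(I2) = 0.02096 L × 0.2185 mol/L = 4.580 × 10^-3 mol
n(C6H8O6) = 4.580 × 10^-3 mol (1:1 ratio)
mass of C6H8O6 = 4.580 × 10^-3 × 176.12 g/mol = 0.8066 g
% C6H8O6 = 0.8066 / 1.082 × 100 = 74.55 %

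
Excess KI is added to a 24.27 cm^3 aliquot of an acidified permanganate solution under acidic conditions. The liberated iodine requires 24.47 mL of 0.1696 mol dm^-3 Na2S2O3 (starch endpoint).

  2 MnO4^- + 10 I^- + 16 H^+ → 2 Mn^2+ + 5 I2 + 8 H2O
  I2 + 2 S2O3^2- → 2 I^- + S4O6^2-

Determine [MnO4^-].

n(S2O3^2-) = 0.02447 × 0.1696 = 4.150 × 10^-3 mol
n(I2) = n(S2O3^2-)/2 = 2.075 × 10^-3 mol
From the 2:5 ratio, n(MnO4^-) in the aliquot = 2/5 × 2.075 × 10^-3 = 8.300 × 10^-4 mol
[MnO4^-] = 8.300 × 10^-4 / 0.02427 = 0.03420 mol/L

0.03420 mol/L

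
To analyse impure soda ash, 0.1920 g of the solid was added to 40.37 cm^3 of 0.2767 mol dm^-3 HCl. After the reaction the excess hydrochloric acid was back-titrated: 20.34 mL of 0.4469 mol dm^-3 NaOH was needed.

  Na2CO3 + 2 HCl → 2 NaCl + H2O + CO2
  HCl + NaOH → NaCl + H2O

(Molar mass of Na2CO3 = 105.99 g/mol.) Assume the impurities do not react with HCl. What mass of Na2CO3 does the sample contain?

0.1103 g

n(HCl) added = 0.04037 × 0.2767 = 0.01117 mol
n(NaOH) used in back-titration = 0.02034 × 0.4469 = 9.090 × 10^-3 mol
n(HCl) left over = 9.090 × 10^-3 mol (1:1 ratio)
n(HCl) consumed by analyte = 0.01117 − 9.090 × 10^-3 = 2.080 × 10^-3 mol
From the 1:2 ratio, n(Na2CO3) = 1/2 × 2.080 × 10^-3 = 1.040 × 10^-3 mol
mass of Na2CO3 = 1.040 × 10^-3 × 105.99 = 0.1103 g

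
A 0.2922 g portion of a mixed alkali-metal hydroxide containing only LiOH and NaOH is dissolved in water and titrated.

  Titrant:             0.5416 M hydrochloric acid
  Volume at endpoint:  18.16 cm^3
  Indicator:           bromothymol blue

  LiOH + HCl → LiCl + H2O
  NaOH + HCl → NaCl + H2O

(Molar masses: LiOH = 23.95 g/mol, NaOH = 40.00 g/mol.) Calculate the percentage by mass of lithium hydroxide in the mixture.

n(HCl) = 0.01816 × 0.5416 = 9.835 × 10^-3 mol
Let x = n(LiOH), y = n(NaOH).
Titrant: 1x + 1y = 9.835 × 10^-3;  mass: 23.95x + 40.00y = 0.2922
Solving, x = 6.306 × 10^-3 mol, y = 3.529 × 10^-3 mol
mass of LiOH = 6.306 × 10^-3 × 23.95 = 0.1510 g
% LiOH = 0.1510 / 0.2922 × 100 = 51.69 %

51.69 %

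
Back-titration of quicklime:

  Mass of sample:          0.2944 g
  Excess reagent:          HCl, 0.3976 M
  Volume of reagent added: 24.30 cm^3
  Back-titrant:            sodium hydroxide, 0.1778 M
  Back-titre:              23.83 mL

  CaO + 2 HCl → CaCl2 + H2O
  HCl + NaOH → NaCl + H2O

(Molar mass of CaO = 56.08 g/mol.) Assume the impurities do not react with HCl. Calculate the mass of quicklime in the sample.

n(HCl) added = 0.02430 × 0.3976 = 9.662 × 10^-3 mol
n(NaOH) used in back-titration = 0.02383 × 0.1778 = 4.237 × 10^-3 mol
n(HCl) left over = 4.237 × 10^-3 mol (1:1 ratio)
n(HCl) consumed by analyte = 9.662 × 10^-3 − 4.237 × 10^-3 = 5.425 × 10^-3 mol
From the 1:2 ratio, n(CaO) = 1/2 × 5.425 × 10^-3 = 2.712 × 10^-3 mol
mass of CaO = 2.712 × 10^-3 × 56.08 = 0.1521 g

0.1521 g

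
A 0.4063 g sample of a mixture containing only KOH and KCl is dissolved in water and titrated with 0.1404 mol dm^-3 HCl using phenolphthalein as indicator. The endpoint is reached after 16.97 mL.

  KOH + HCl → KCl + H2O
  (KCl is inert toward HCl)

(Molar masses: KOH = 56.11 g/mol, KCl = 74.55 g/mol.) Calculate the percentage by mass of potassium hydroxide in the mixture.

32.90 %

n(HCl) = 0.01697 × 0.1404 = 2.383 × 10^-3 mol
Let x = n(KOH), y = n(KCl).
Titrant: 1x = 2.383 × 10^-3;  mass: 56.11x + 74.55y = 0.4063
Solving, x = 2.383 × 10^-3 mol, y = 3.657 × 10^-3 mol
mass of KOH = 2.383 × 10^-3 × 56.11 = 0.1337 g
% KOH = 0.1337 / 0.4063 × 100 = 32.90 %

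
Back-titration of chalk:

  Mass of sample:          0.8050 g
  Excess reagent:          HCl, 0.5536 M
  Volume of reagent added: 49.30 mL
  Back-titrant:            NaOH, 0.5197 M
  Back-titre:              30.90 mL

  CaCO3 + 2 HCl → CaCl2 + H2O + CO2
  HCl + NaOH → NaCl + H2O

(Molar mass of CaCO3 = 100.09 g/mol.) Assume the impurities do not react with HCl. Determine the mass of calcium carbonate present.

0.5622 g

n(HCl) added = 0.04930 × 0.5536 = 0.02729 mol
n(NaOH) used in back-titration = 0.03090 × 0.5197 = 0.01606 mol
n(HCl) left over = 0.01606 mol (1:1 ratio)
n(HCl) consumed by analyte = 0.02729 − 0.01606 = 0.01123 mol
From the 1:2 ratio, n(CaCO3) = 1/2 × 0.01123 = 5.617 × 10^-3 mol
mass of CaCO3 = 5.617 × 10^-3 × 100.09 = 0.5622 g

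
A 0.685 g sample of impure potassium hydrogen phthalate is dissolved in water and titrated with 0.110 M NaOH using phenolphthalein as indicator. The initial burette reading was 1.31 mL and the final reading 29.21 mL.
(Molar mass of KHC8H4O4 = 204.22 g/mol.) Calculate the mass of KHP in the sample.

KHC8H4O4 + NaOH → KNaC8H4O4 + H2O
n(NaOH) = 0.0279 L × 0.110 mol/L = 3.07 × 10^-3 mol
n(KHC8H4O4) = 3.07 × 10^-3 mol (1:1 ratio)
mass of KHC8H4O4 = 3.07 × 10^-3 × 204.22 g/mol = 0.627 g

0.627 g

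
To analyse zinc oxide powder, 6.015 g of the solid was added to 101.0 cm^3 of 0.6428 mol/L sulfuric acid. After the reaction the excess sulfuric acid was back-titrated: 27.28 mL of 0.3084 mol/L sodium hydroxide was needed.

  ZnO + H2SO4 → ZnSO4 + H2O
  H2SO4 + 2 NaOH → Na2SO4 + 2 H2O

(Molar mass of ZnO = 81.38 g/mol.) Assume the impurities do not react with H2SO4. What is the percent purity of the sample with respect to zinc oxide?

n(H2SO4) added = 0.1010 × 0.6428 = 0.06492 mol
n(NaOH) used in back-titration = 0.02728 × 0.3084 = 8.413 × 10^-3 mol
From the 1:2 ratio, n(H2SO4) left over = 1/2 × 8.413 × 10^-3 = 4.207 × 10^-3 mol
n(H2SO4) consumed by analyte = 0.06492 − 4.207 × 10^-3 = 0.06072 mol
n(ZnO) = 0.06072 mol (1:1 ratio)
mass of ZnO = 0.06072 × 81.38 = 4.941 g
% ZnO = 4.941 / 6.015 × 100 = 82.15 %

82.15 %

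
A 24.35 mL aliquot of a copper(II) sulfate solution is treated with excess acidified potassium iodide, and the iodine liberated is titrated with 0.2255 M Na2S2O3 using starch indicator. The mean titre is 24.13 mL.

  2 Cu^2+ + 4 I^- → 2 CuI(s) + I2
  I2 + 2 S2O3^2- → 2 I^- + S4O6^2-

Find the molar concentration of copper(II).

n(S2O3^2-) = 0.02413 × 0.2255 = 5.441 × 10^-3 mol
n(I2) = n(S2O3^2-)/2 = 2.721 × 10^-3 mol
From the 2:1 ratio, n(Cu2+) in the aliquot = 2/1 × 2.721 × 10^-3 = 5.441 × 10^-3 mol
[Cu2+] = 5.441 × 10^-3 / 0.02435 = 0.2235 mol/L

0.2235 M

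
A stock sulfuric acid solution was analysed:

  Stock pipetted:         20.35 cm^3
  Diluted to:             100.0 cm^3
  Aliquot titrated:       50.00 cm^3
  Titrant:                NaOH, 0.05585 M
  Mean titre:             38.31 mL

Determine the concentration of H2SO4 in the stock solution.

H2SO4 + 2 NaOH → Na2SO4 + 2 H2O
n(NaOH) = 0.03831 × 0.05585 = 2.140 × 10^-3 mol
From the 1:2 ratio, n(H2SO4) in the aliquot = 1/2 × 2.140 × 10^-3 = 1.070 × 10^-3 mol
[H2SO4]_dilute = 1.070 × 10^-3 / 0.05000 = 0.02140 mol/L
Dilution factor = 100.0 / 20.35 = 4.914
[H2SO4]_stock = 0.02140 × 4.914 = 0.1051 mol/L

0.1051 M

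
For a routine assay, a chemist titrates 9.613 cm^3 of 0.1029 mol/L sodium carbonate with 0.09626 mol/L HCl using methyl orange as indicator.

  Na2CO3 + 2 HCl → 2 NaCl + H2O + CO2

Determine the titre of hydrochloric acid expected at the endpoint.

n(Na2CO3) = 0.009613 L × 0.1029 mol/L = 9.892 × 10^-4 mol
From the 2:1 stoichiometry, n(HCl) = 2/1 × 9.892 × 10^-4 = 1.978 × 10^-3 mol
V(HCl) = 1.978 × 10^-3 mol / 0.09626 mol/L = 0.02055 L = 20.55 mL

20.55 mL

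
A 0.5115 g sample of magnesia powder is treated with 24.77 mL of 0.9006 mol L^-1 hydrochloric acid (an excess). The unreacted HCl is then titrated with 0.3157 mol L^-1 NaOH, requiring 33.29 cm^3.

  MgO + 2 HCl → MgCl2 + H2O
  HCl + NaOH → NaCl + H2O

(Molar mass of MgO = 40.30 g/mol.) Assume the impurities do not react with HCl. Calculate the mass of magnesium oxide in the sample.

n(HCl) added = 0.02477 × 0.9006 = 0.02231 mol
n(NaOH) used in back-titration = 0.03329 × 0.3157 = 0.01051 mol
n(HCl) left over = 0.01051 mol (1:1 ratio)
n(HCl) consumed by analyte = 0.02231 − 0.01051 = 0.01180 mol
From the 1:2 ratio, n(MgO) = 1/2 × 0.01180 = 5.899 × 10^-3 mol
mass of MgO = 5.899 × 10^-3 × 40.30 = 0.2377 g

0.2377 g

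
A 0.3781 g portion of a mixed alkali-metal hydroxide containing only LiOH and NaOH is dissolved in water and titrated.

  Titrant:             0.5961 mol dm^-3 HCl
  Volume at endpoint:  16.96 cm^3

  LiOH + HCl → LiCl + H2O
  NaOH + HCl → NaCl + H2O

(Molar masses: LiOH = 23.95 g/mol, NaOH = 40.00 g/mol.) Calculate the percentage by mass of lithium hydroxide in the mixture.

n(HCl) = 0.01696 × 0.5961 = 0.01011 mol
Let x = n(LiOH), y = n(NaOH).
Titrant: 1x + 1y = 0.01011;  mass: 23.95x + 40.00y = 0.3781
Solving, x = 1.638 × 10^-3 mol, y = 8.472 × 10^-3 mol
mass of LiOH = 1.638 × 10^-3 × 23.95 = 0.03924 g
% LiOH = 0.03924 / 0.3781 × 100 = 10.38 %

10.38 %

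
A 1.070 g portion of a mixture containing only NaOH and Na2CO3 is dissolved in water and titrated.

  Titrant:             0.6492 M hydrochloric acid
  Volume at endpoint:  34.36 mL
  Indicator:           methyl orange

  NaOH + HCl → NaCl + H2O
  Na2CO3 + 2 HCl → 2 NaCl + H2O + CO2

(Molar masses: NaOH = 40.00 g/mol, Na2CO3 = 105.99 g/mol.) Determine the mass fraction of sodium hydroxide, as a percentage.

n(HCl) = 0.03436 × 0.6492 = 0.02231 mol
Let x = n(NaOH), y = n(Na2CO3).
Titrant: 1x + 2y = 0.02231;  mass: 40.00x + 105.99y = 1.070
Solving, x = 8.629 × 10^-3 mol, y = 6.839 × 10^-3 mol
mass of NaOH = 8.629 × 10^-3 × 40.00 = 0.3452 g
% NaOH = 0.3452 / 1.070 × 100 = 32.26 %

32.26 %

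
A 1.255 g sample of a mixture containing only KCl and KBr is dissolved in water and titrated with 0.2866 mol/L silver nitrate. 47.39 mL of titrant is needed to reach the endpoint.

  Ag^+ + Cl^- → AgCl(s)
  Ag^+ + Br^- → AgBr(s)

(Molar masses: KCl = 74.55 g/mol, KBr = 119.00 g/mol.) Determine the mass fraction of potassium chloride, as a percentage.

48.28 %

n(AgNO3) = 0.04739 × 0.2866 = 0.01358 mol
Let x = n(KCl), y = n(KBr).
Titrant: 1x + 1y = 0.01358;  mass: 74.55x + 119.00y = 1.255
Solving, x = 8.127 × 10^-3 mol, y = 5.455 × 10^-3 mol
mass of KCl = 8.127 × 10^-3 × 74.55 = 0.6059 g
% KCl = 0.6059 / 1.255 × 100 = 48.28 %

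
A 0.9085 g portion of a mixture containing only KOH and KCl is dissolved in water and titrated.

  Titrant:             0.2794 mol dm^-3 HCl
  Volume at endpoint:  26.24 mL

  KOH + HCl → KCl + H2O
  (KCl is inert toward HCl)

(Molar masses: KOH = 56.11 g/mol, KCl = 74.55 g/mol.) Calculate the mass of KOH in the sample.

0.4114 g

n(HCl) = 0.02624 × 0.2794 = 7.331 × 10^-3 mol
Let x = n(KOH), y = n(KCl).
Titrant: 1x = 7.331 × 10^-3;  mass: 56.11x + 74.55y = 0.9085
Solving, x = 7.331 × 10^-3 mol, y = 6.668 × 10^-3 mol
mass of KOH = 7.331 × 10^-3 × 56.11 = 0.4114 g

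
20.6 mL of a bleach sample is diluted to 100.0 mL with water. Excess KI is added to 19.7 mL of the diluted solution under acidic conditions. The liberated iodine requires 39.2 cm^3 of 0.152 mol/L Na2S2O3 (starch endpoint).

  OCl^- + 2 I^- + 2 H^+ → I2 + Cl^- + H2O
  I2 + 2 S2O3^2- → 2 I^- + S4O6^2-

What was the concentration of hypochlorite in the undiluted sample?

0.734 mol/L

n(S2O3^2-) = 0.0392 × 0.152 = 5.96 × 10^-3 mol
n(I2) = n(S2O3^2-)/2 = 2.98 × 10^-3 mol
n(OCl^-) in the aliquot = 2.98 × 10^-3 mol (1:1 ratio)
[OCl^-]_dilute = 2.98 × 10^-3 / 0.0197 = 0.151 mol/L
[OCl^-]_original = 0.151 × 100.0/20.6 = 0.734 mol/L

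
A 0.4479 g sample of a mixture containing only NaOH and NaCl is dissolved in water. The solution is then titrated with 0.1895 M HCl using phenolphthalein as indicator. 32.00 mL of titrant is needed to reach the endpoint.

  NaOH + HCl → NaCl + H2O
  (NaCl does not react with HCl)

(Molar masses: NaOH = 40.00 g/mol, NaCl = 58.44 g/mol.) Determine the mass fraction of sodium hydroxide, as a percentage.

54.15 %

n(HCl) = 0.03200 × 0.1895 = 6.064 × 10^-3 mol
Let x = n(NaOH), y = n(NaCl).
Titrant: 1x = 6.064 × 10^-3;  mass: 40.00x + 58.44y = 0.4479
Solving, x = 6.064 × 10^-3 mol, y = 3.514 × 10^-3 mol
mass of NaOH = 6.064 × 10^-3 × 40.00 = 0.2426 g
% NaOH = 0.2426 / 0.4479 × 100 = 54.15 %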